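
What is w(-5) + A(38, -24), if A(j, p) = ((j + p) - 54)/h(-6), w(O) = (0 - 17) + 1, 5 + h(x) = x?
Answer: -136/11 ≈ -12.364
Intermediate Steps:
h(x) = -5 + x
w(O) = -16 (w(O) = -17 + 1 = -16)
A(j, p) = 54/11 - j/11 - p/11 (A(j, p) = ((j + p) - 54)/(-5 - 6) = (-54 + j + p)/(-11) = (-54 + j + p)*(-1/11) = 54/11 - j/11 - p/11)
w(-5) + A(38, -24) = -16 + (54/11 - 1/11*38 - 1/11*(-24)) = -16 + (54/11 - 38/11 + 24/11) = -16 + 40/11 = -136/11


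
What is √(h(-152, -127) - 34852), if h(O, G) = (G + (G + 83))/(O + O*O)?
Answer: 5*I*√508582798/604 ≈ 186.69*I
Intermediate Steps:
h(O, G) = (83 + 2*G)/(O + O²) (h(O, G) = (G + (83 + G))/(O + O²) = (83 + 2*G)/(O + O²))
√(h(-152, -127) - 34852) = √((83 + 2*(-127))/((-152)*(1 - 152)) - 34852) = √(-1/152*(83 - 254)/(-151) - 34852) = √(-1/152*(-1/151)*(-171) - 34852) = √(-9/1208 - 34852) = √(-42101225/1208) = 5*I*√508582798/604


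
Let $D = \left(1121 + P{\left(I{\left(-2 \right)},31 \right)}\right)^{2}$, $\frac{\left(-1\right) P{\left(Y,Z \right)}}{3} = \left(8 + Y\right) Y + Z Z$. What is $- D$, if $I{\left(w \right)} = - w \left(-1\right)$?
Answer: $-2979076$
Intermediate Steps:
$I{\left(w \right)} = w$
$P{\left(Y,Z \right)} = - 3 Z^{2} - 3 Y \left(8 + Y\right)$ ($P{\left(Y,Z \right)} = - 3 \left(\left(8 + Y\right) Y + Z Z\right) = - 3 \left(Y \left(8 + Y\right) + Z^{2}\right) = - 3 \left(Z^{2} + Y \left(8 + Y\right)\right) = - 3 Z^{2} - 3 Y \left(8 + Y\right)$)
$D = 2979076$ ($D = \left(1121 - \left(-48 + 12 + 2883\right)\right)^{2} = \left(1121 - 2847\right)^{2} = \left(-1726\right)^{2} = 2979076$)
$- D = \left(-1\right) 2979076 = -2979076$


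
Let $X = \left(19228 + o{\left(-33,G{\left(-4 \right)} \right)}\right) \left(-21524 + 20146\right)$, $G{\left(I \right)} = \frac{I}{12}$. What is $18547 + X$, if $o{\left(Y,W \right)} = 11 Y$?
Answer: $-25977423$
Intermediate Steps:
$G{\left(I \right)} = \frac{I}{12}$ ($G{\left(I \right)} = I \frac{1}{12} = \frac{I}{12}$)
$X = -25995970$ ($X = \left(19228 + 11 \left(-33\right)\right) \left(-21524 + 20146\right) = \left(19228 - 363\right) \left(-1378\right) = 18865 \left(-1378\right) = -25995970$)
$18547 + X = 18547 - 25995970 = -25977423$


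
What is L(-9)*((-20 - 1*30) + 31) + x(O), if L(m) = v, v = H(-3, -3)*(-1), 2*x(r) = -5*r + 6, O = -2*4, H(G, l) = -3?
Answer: -34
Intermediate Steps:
O = -8
x(r) = 3 - 5*r/2 (x(r) = (-5*r + 6)/2 = (6 - 5*r)/2 = 3 - 5*r/2)
v = 3 (v = -3*(-1) = 3)
L(m) = 3
L(-9)*((-20 - 1*30) + 31) + x(O) = 3*((-20 - 1*30) + 31) + (3 - 5/2*(-8)) = 3*((-20 - 30) + 31) + (3 + 20) = 3*(-50 + 31) + 23 = 3*(-19) + 23 = -57 + 23 = -34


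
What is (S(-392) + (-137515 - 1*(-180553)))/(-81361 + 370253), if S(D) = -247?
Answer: 42791/288892 ≈ 0.14812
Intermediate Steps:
(S(-392) + (-137515 - 1*(-180553)))/(-81361 + 370253) = (-247 + (-137515 - 1*(-180553)))/(-81361 + 370253) = (-247 + (-137515 + 180553))/288892 = (-247 + 43038)*(1/288892) = 42791*(1/288892) = 42791/288892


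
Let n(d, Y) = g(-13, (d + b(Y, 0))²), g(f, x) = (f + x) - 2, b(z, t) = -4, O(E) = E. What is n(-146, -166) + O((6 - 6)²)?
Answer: 22485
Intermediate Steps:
g(f, x) = -2 + f + x
n(d, Y) = -15 + (-4 + d)² (n(d, Y) = -2 - 13 + (d - 4)² = -2 - 13 + (-4 + d)² = -15 + (-4 + d)²)
n(-146, -166) + O((6 - 6)²) = (-15 + (-4 - 146)²) + (6 - 6)² = (-15 + (-150)²) + 0² = (-15 + 22500) + 0 = 22485 + 0 = 22485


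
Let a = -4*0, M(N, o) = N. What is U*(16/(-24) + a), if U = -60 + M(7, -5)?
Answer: 106/3 ≈ 35.333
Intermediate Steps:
a = 0
U = -53 (U = -60 + 7 = -53)
U*(16/(-24) + a) = -53*(16/(-24) + 0) = -53*(16*(-1/24) + 0) = -53*(-2/3 + 0) = -53*(-2/3) = 106/3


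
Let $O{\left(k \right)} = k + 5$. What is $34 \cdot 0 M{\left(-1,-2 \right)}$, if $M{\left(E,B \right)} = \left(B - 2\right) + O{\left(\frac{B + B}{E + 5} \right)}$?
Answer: $0$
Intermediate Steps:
$O{\left(k \right)} = 5 + k$
$M{\left(E,B \right)} = 3 + B + \frac{2 B}{5 + E}$ ($M{\left(E,B \right)} = \left(B - 2\right) + \left(5 + \frac{B + B}{E + 5}\right) = \left(-2 + B\right) + \left(5 + \frac{2 B}{5 + E}\right) = 3 + B + \frac{2 B}{5 + E}$)
$34 \cdot 0 M{\left(-1,-2 \right)} = 34 \cdot 0 \frac{2 \left(-2\right) + \left(3 - 2\right) \left(5 - 1\right)}{5 - 1} = 0 \frac{-4 + 1 \cdot 4}{4} = 0 \frac{-4 + 4}{4} = 0 \cdot \frac{1}{4} \cdot 0 = 0 \cdot 0 = 0$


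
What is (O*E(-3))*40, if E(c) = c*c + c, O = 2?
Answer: 480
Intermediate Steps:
E(c) = c + c² (E(c) = c² + c = c + c²)
(O*E(-3))*40 = (2*(-3*(1 - 3)))*40 = (2*(-3*(-2)))*40 = (2*6)*40 = 12*40 = 480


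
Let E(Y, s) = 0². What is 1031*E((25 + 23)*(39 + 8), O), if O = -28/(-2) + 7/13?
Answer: 0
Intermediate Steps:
O = 189/13 (O = -28*(-½) + 7*(1/13) = 14 + 7/13 = 189/13 ≈ 14.538)
E(Y, s) = 0
1031*E((25 + 23)*(39 + 8), O) = 1031*0 = 0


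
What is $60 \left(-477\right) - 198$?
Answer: $-28818$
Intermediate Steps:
$60 \left(-477\right) - 198 = -28620 - 198 = -28818$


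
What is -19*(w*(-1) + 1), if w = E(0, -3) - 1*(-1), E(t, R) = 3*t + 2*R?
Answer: -114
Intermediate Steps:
E(t, R) = 2*R + 3*t
w = -5 (w = (2*(-3) + 3*0) - 1*(-1) = (-6 + 0) + 1 = -6 + 1 = -5)
-19*(w*(-1) + 1) = -19*(-5*(-1) + 1) = -19*(5 + 1) = -19*6 = -114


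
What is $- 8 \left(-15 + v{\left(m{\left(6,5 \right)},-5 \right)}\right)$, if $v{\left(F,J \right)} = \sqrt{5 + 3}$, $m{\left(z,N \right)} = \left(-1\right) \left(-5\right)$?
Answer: $120 - 16 \sqrt{2} \approx 97.373$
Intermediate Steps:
$m{\left(z,N \right)} = 5$
$v{\left(F,J \right)} = 2 \sqrt{2}$ ($v{\left(F,J \right)} = \sqrt{8} = 2 \sqrt{2}$)
$- 8 \left(-15 + v{\left(m{\left(6,5 \right)},-5 \right)}\right) = - 8 \left(-15 + 2 \sqrt{2}\right) = 120 - 16 \sqrt{2}$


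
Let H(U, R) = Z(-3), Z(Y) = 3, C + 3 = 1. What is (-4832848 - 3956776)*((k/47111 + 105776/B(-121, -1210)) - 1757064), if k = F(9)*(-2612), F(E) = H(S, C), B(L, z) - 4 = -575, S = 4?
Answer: 415491492251617982624/26900381 ≈ 1.5446e+13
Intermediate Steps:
C = -2 (C = -3 + 1 = -2)
B(L, z) = -571 (B(L, z) = 4 - 575 = -571)
H(U, R) = 3
F(E) = 3
k = -7836 (k = 3*(-2612) = -7836)
(-4832848 - 3956776)*((k/47111 + 105776/B(-121, -1210)) - 1757064) = (-4832848 - 3956776)*((-7836/47111 + 105776/(-571)) - 1757064) = -8789624*((-7836*1/47111 + 105776*(-1/571)) - 1757064) = -8789624*((-7836/47111 - 105776/571) - 1757064) = -8789624*(-4987687492/26900381 - 1757064) = -8789624*(-47270678728876/26900381) = 415491492251617982624/26900381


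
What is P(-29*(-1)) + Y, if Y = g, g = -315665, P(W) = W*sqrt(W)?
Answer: -315665 + 29*sqrt(29) ≈ -3.1551e+5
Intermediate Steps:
P(W) = W**(3/2)
Y = -315665
P(-29*(-1)) + Y = (-29*(-1))**(3/2) - 315665 = 29**(3/2) - 315665 = 29*sqrt(29) - 315665 = -315665 + 29*sqrt(29)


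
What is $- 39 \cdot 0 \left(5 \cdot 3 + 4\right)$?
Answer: $0$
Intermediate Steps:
$- 39 \cdot 0 \left(5 \cdot 3 + 4\right) = - 39 \cdot 0 \left(15 + 4\right) = - 39 \cdot 0 \cdot 19 = \left(-39\right) 0 = 0$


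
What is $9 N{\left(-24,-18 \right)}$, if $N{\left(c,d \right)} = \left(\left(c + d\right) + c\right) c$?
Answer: $14256$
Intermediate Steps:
$N{\left(c,d \right)} = c \left(d + 2 c\right)$ ($N{\left(c,d \right)} = \left(d + 2 c\right) c = c \left(d + 2 c\right)$)
$9 N{\left(-24,-18 \right)} = 9 \left(- 24 \left(-18 + 2 \left(-24\right)\right)\right) = 9 \left(- 24 \left(-18 - 48\right)\right) = 9 \left(\left(-24\right) \left(-66\right)\right) = 9 \cdot 1584 = 14256$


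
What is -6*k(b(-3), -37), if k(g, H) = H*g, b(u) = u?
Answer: -666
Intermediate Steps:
-6*k(b(-3), -37) = -(-222)*(-3) = -6*111 = -666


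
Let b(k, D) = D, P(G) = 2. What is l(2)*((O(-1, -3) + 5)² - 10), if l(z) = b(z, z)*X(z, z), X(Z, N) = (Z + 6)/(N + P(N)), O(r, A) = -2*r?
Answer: 156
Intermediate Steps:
X(Z, N) = (6 + Z)/(2 + N) (X(Z, N) = (Z + 6)/(N + 2) = (6 + Z)/(2 + N))
l(z) = z*(6 + z)/(2 + z) (l(z) = z*((6 + z)/(2 + z)) = z*(6 + z)/(2 + z))
l(2)*((O(-1, -3) + 5)² - 10) = (2*(6 + 2)/(2 + 2))*((-2*(-1) + 5)² - 10) = (2*8/4)*((2 + 5)² - 10) = (2*(¼)*8)*(7² - 10) = 4*(49 - 10) = 4*39 = 156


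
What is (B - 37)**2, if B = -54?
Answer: 8281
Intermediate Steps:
(B - 37)**2 = (-54 - 37)**2 = (-91)**2 = 8281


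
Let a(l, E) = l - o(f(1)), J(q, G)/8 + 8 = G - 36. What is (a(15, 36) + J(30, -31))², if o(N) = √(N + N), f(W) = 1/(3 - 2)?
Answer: (585 + √2)² ≈ 3.4388e+5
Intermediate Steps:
J(q, G) = -352 + 8*G (J(q, G) = -64 + 8*(G - 36) = -64 + 8*(-36 + G) = -64 + (-288 + 8*G) = -352 + 8*G)
f(W) = 1 (f(W) = 1/1 = 1)
o(N) = √2*√N (o(N) = √(2*N) = √2*√N)
a(l, E) = l - √2 (a(l, E) = l - √2*√1 = l - √2)
(a(15, 36) + J(30, -31))² = ((15 - √2) + (-352 + 8*(-31)))² = ((15 - √2) + (-352 - 248))² = ((15 - √2) - 600)² = (-585 - √2)²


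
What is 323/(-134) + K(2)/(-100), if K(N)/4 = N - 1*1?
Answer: -8209/3350 ≈ -2.4504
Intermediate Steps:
K(N) = -4 + 4*N (K(N) = 4*(N - 1*1) = 4*(N - 1) = 4*(-1 + N) = -4 + 4*N)
323/(-134) + K(2)/(-100) = 323/(-134) + (-4 + 4*2)/(-100) = 323*(-1/134) + (-4 + 8)*(-1/100) = -323/134 + 4*(-1/100) = -323/134 - 1/25 = -8209/3350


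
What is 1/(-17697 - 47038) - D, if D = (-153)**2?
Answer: -1515381616/64735 ≈ -23409.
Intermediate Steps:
D = 23409
1/(-17697 - 47038) - D = 1/(-17697 - 47038) - 1*23409 = 1/(-64735) - 23409 = -1/64735 - 23409 = -1515381616/64735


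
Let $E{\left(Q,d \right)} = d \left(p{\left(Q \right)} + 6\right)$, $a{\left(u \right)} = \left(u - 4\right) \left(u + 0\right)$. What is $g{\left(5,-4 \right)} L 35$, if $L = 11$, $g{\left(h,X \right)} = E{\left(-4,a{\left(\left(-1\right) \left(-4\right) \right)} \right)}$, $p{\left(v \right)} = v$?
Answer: $0$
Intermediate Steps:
$a{\left(u \right)} = u \left(-4 + u\right)$ ($a{\left(u \right)} = \left(-4 + u\right) u = u \left(-4 + u\right)$)
$E{\left(Q,d \right)} = d \left(6 + Q\right)$ ($E{\left(Q,d \right)} = d \left(Q + 6\right) = d \left(6 + Q\right)$)
$g{\left(h,X \right)} = 0$ ($g{\left(h,X \right)} = \left(-1\right) \left(-4\right) \left(-4 - -4\right) \left(6 - 4\right) = 4 \left(-4 + 4\right) 2 = 4 \cdot 0 \cdot 2 = 0 \cdot 2 = 0$)
$g{\left(5,-4 \right)} L 35 = 0 \cdot 11 \cdot 35 = 0 \cdot 35 = 0$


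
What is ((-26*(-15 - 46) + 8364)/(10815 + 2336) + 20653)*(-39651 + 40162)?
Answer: 138796569583/13151 ≈ 1.0554e+7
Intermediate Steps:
((-26*(-15 - 46) + 8364)/(10815 + 2336) + 20653)*(-39651 + 40162) = ((-26*(-61) + 8364)/13151 + 20653)*511 = ((1586 + 8364)*(1/13151) + 20653)*511 = (9950*(1/13151) + 20653)*511 = (9950/13151 + 20653)*511 = (271617553/13151)*511 = 138796569583/13151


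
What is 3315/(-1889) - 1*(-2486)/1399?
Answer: 58369/2642711 ≈ 0.022087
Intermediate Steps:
3315/(-1889) - 1*(-2486)/1399 = 3315*(-1/1889) + 2486*(1/1399) = -3315/1889 + 2486/1399 = 58369/2642711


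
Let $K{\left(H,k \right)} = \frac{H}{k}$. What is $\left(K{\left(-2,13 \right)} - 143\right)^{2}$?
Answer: $\frac{3463321}{169} \approx 20493.0$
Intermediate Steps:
$K{\left(H,k \right)} = \frac{H}{k}$
$\left(K{\left(-2,13 \right)} - 143\right)^{2} = \left(- \frac{2}{13} - 143\right)^{2} = \left(- \frac{1861}{13}\right)^{2} = \frac{3463321}{169}$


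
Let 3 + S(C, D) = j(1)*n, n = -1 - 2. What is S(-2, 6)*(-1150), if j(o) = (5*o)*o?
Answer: 20700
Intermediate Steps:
j(o) = 5*o²
n = -3
S(C, D) = -18 (S(C, D) = -3 + (5*1²)*(-3) = -3 + (5*1)*(-3) = -3 + 5*(-3) = -3 - 15 = -18)
S(-2, 6)*(-1150) = -18*(-1150) = 20700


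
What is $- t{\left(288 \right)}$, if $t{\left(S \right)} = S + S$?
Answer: $-576$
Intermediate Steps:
$t{\left(S \right)} = 2 S$
$- t{\left(288 \right)} = - 2 \cdot 288 = \left(-1\right) 576 = -576$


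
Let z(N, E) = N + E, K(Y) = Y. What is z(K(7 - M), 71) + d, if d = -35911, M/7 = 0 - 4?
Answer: -35805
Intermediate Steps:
M = -28 (M = 7*(0 - 4) = 7*(-4) = -28)
z(N, E) = E + N
z(K(7 - M), 71) + d = (71 + (7 - 1*(-28))) - 35911 = (71 + (7 + 28)) - 35911 = (71 + 35) - 35911 = 106 - 35911 = -35805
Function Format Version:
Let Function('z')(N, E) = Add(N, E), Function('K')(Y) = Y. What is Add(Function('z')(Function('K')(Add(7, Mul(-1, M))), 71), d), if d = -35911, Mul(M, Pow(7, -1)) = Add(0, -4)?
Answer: -35805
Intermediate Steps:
M = -28 (M = Mul(7, Add(0, -4)) = Mul(7, -4) = -28)
Function('z')(N, E) = Add(E, N)
Add(Function('z')(Function('K')(Add(7, Mul(-1, M))), 71), d) = Add(Add(71, Add(7, Mul(-1, -28))), -35911) = Add(Add(71, Add(7, 28)), -35911) = Add(Add(71, 35), -35911) = Add(106, -35911) = -35805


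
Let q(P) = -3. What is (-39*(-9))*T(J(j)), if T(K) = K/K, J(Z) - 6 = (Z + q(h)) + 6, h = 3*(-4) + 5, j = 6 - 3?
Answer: 351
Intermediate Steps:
j = 3
h = -7 (h = -12 + 5 = -7)
J(Z) = 9 + Z (J(Z) = 6 + ((Z - 3) + 6) = 6 + ((-3 + Z) + 6) = 6 + (3 + Z) = 9 + Z)
T(K) = 1
(-39*(-9))*T(J(j)) = -39*(-9)*1 = 351*1 = 351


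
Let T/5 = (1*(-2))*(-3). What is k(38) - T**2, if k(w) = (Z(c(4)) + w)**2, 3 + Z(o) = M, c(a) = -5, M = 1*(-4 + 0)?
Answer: 61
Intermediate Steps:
T = 30 (T = 5*((1*(-2))*(-3)) = 5*(-2*(-3)) = 5*6 = 30)
M = -4 (M = 1*(-4) = -4)
Z(o) = -7 (Z(o) = -3 - 4 = -7)
k(w) = (-7 + w)**2
k(38) - T**2 = (-7 + 38)**2 - 1*30**2 = 31**2 - 1*900 = 961 - 900 = 61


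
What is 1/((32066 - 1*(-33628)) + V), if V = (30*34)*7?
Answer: 1/72834 ≈ 1.3730e-5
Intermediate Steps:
V = 7140 (V = 1020*7 = 7140)
1/((32066 - 1*(-33628)) + V) = 1/((32066 - 1*(-33628)) + 7140) = 1/((32066 + 33628) + 7140) = 1/(65694 + 7140) = 1/72834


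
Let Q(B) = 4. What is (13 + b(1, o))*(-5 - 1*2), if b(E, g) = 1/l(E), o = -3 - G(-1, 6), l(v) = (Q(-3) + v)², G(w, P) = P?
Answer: -2282/25 ≈ -91.280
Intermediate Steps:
l(v) = (4 + v)²
o = -9 (o = -3 - 1*6 = -3 - 6 = -9)
b(E, g) = (4 + E)⁻² (b(E, g) = 1/((4 + E)²) = (4 + E)⁻²)
(13 + b(1, o))*(-5 - 1*2) = (13 + (4 + 1)⁻²)*(-5 - 1*2) = (13 + 5⁻²)*(-5 - 2) = (13 + 1/25)*(-7) = (326/25)*(-7) = -2282/25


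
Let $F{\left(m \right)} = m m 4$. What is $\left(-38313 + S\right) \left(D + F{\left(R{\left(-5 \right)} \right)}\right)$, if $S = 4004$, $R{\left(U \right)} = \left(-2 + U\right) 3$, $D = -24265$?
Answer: $771986809$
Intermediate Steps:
$R{\left(U \right)} = -6 + 3 U$
$F{\left(m \right)} = 4 m^{2}$ ($F{\left(m \right)} = m^{2} \cdot 4 = 4 m^{2}$)
$\left(-38313 + S\right) \left(D + F{\left(R{\left(-5 \right)} \right)}\right) = \left(-38313 + 4004\right) \left(-24265 + 4 \left(-6 + 3 \left(-5\right)\right)^{2}\right) = - 34309 \left(-24265 + 4 \left(-6 - 15\right)^{2}\right) = - 34309 \left(-24265 + 4 \left(-21\right)^{2}\right) = - 34309 \left(-24265 + 4 \cdot 441\right) = - 34309 \left(-24265 + 1764\right) = \left(-34309\right) \left(-22501\right) = 771986809$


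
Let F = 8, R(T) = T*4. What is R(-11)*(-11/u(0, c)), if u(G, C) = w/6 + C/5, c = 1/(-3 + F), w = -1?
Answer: -72600/19 ≈ -3821.1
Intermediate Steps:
R(T) = 4*T
c = 1/5 (c = 1/(-3 + 8) = 1/5 ≈ 0.20000)
u(G, C) = -1/6 + C/5
R(-11)*(-11/u(0, c)) = (4*(-11))*(-11/(-1/6 + (1/5)*(1/5))) = -(-484)/(-1/6 + 1/25) = -(-484)/(-19/150) = -(-484)*(-150)/19 = -44*1650/19 = -72600/19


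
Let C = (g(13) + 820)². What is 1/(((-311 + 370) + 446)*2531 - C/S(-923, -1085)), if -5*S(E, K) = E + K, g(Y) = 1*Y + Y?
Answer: 502/640739165 ≈ 7.8347e-7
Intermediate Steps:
g(Y) = 2*Y (g(Y) = Y + Y = 2*Y)
C = 715716 (C = (2*13 + 820)² = (26 + 820)² = 846² = 715716)
S(E, K) = -E/5 - K/5 (S(E, K) = -(E + K)/5 = -E/5 - K/5)
1/(((-311 + 370) + 446)*2531 - C/S(-923, -1085)) = 1/(((-311 + 370) + 446)*2531 - 715716/(-⅕*(-923) - ⅕*(-1085))) = 1/((59 + 446)*2531 - 715716/(923/5 + 217)) = 1/(505*2531 - 715716/2008/5) = 1/(1278155 - 715716*5/2008) = 1/(1278155 - 1*894645/502) = 1/(1278155 - 894645/502) = 1/(640739165/502) = 502/640739165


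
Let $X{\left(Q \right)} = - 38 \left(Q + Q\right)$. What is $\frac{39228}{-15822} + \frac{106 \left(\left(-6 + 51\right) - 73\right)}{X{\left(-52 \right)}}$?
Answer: $- \frac{4208099}{1302678} \approx -3.2303$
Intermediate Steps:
$X{\left(Q \right)} = - 76 Q$ ($X{\left(Q \right)} = - 38 \cdot 2 Q = - 76 Q$)
$\frac{39228}{-15822} + \frac{106 \left(\left(-6 + 51\right) - 73\right)}{X{\left(-52 \right)}} = \frac{39228}{-15822} + \frac{106 \left(\left(-6 + 51\right) - 73\right)}{\left(-76\right) \left(-52\right)} = 39228 \left(- \frac{1}{15822}\right) + \frac{106 \left(45 - 73\right)}{3952} = - \frac{6538}{2637} + 106 \left(-28\right) \frac{1}{3952} = - \frac{6538}{2637} - \frac{371}{494} = - \frac{4208099}{1302678}$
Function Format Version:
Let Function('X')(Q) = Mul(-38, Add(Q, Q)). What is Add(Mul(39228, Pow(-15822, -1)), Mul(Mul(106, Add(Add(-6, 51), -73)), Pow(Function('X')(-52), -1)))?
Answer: Rational(-4208099, 1302678) ≈ -3.2303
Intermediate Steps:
Function('X')(Q) = Mul(-76, Q) (Function('X')(Q) = Mul(-38, Mul(2, Q)) = Mul(-76, Q))
Add(Mul(39228, Pow(-15822, -1)), Mul(Mul(106, Add(Add(-6, 51), -73)), Pow(Function('X')(-52), -1))) = Add(Mul(39228, Pow(-15822, -1)), Mul(Mul(106, Add(Add(-6, 51), -73)), Pow(Mul(-76, -52), -1))) = Add(Mul(39228, Rational(-1, 15822)), Mul(Mul(106, Add(45, -73)), Pow(3952, -1))) = Add(Rational(-6538, 2637), Mul(Mul(106, -28), Rational(1, 3952))) = Add(Rational(-6538, 2637), Mul(-2968, Rational(1, 3952))) = Add(Rational(-6538, 2637), Rational(-371, 494)) = Rational(-4208099, 1302678)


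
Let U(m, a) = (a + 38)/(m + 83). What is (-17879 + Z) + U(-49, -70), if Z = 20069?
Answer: 37214/17 ≈ 2189.1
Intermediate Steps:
U(m, a) = (38 + a)/(83 + m)
(-17879 + Z) + U(-49, -70) = (-17879 + 20069) + (38 - 70)/(83 - 49) = 2190 - 32/34 = 2190 + (1/34)*(-32) = 2190 - 16/17 = 37214/17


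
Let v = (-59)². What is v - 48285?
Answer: -44804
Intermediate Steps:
v = 3481
v - 48285 = 3481 - 48285 = -44804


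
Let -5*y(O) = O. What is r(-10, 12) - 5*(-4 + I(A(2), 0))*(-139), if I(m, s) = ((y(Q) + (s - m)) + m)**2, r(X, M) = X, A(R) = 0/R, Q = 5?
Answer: -2095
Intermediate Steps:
y(O) = -O/5
A(R) = 0
I(m, s) = (-1 + s)**2 (I(m, s) = ((-1/5*5 + (s - m)) + m)**2 = ((-1 + (s - m)) + m)**2 = ((-1 + s - m) + m)**2 = (-1 + s)**2)
r(-10, 12) - 5*(-4 + I(A(2), 0))*(-139) = -10 - 5*(-4 + (-1 + 0)**2)*(-139) = -10 - 5*(-4 + (-1)**2)*(-139) = -10 - 5*(-4 + 1)*(-139) = -10 - 5*(-3)*(-139) = -10 + 15*(-139) = -10 - 2085 = -2095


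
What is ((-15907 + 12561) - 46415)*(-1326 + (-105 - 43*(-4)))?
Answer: 62649099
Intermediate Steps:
((-15907 + 12561) - 46415)*(-1326 + (-105 - 43*(-4))) = (-3346 - 46415)*(-1326 + (-105 + 172)) = -49761*(-1326 + 67) = -49761*(-1259) = 62649099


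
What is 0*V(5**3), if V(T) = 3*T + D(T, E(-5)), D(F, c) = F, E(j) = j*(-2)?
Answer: 0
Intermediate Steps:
E(j) = -2*j
V(T) = 4*T (V(T) = 3*T + T = 4*T)
0*V(5**3) = 0*(4*5**3) = 0*(4*125) = 0*500 = 0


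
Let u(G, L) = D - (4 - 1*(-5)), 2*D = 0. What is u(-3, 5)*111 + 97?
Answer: -902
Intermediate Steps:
D = 0 (D = (½)*0 = 0)
u(G, L) = -9 (u(G, L) = 0 - (4 - 1*(-5)) = 0 - (4 + 5) = 0 - 1*9 = 0 - 9 = -9)
u(-3, 5)*111 + 97 = -9*111 + 97 = -999 + 97 = -902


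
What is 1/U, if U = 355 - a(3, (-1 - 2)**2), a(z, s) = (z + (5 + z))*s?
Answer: 1/256 ≈ 0.0039063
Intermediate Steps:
a(z, s) = s*(5 + 2*z) (a(z, s) = (5 + 2*z)*s = s*(5 + 2*z))
U = 256 (U = 355 - (-1 - 2)**2*(5 + 2*3) = 355 - (-3)**2*(5 + 6) = 355 - 9*11 = 355 - 1*99 = 355 - 99 = 256)
1/U = 1/256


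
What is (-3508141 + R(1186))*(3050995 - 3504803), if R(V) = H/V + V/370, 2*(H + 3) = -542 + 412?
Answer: 174652666252379168/109705 ≈ 1.5920e+12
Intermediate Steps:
H = -68 (H = -3 + (-542 + 412)/2 = -3 + (½)*(-130) = -3 - 65 = -68)
R(V) = -68/V + V/370
(-3508141 + R(1186))*(3050995 - 3504803) = (-3508141 + (-68/1186 + (1/370)*1186))*(3050995 - 3504803) = (-3508141 + (-68*1/1186 + 593/185))*(-453808) = (-3508141 + (-34/593 + 593/185))*(-453808) = (-3508141 + 345359/109705)*(-453808) = -384860263046/109705*(-453808) = 174652666252379168/109705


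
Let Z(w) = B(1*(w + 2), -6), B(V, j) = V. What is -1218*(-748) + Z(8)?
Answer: 911074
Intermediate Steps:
Z(w) = 2 + w (Z(w) = 1*(w + 2) = 1*(2 + w) = 2 + w)
-1218*(-748) + Z(8) = -1218*(-748) + (2 + 8) = 911064 + 10 = 911074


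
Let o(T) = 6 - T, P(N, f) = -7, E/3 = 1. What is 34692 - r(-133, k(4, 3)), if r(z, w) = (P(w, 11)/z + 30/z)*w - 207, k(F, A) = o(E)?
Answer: 4641636/133 ≈ 34900.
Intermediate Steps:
E = 3 (E = 3*1 = 3)
k(F, A) = 3 (k(F, A) = 6 - 1*3 = 6 - 3 = 3)
r(z, w) = -207 + 23*w/z (r(z, w) = (-7/z + 30/z)*w - 207 = (23/z)*w - 207 = 23*w/z - 207 = -207 + 23*w/z)
34692 - r(-133, k(4, 3)) = 34692 - (-207 + 23*3/(-133)) = 34692 - (-207 + 23*3*(-1/133)) = 34692 - (-207 - 69/133) = 34692 - 1*(-27600/133) = 34692 + 27600/133 = 4641636/133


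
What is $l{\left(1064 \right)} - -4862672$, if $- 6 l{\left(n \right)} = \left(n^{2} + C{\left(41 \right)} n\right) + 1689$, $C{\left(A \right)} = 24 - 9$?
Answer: $\frac{28026287}{6} \approx 4.671 \cdot 10^{6}$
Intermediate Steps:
$C{\left(A \right)} = 15$ ($C{\left(A \right)} = 24 - 9 = 15$)
$l{\left(n \right)} = - \frac{563}{2} - \frac{5 n}{2} - \frac{n^{2}}{6}$ ($l{\left(n \right)} = - \frac{\left(n^{2} + 15 n\right) + 1689}{6} = - \frac{1689 + n^{2} + 15 n}{6} = - \frac{563}{2} - \frac{5 n}{2} - \frac{n^{2}}{6}$)
$l{\left(1064 \right)} - -4862672 = \left(- \frac{563}{2} - 2660 - \frac{1064^{2}}{6}\right) - -4862672 = \left(- \frac{563}{2} - 2660 - \frac{566048}{3}\right) + 4862672 = - \frac{1149745}{6} + 4862672 = \frac{28026287}{6}$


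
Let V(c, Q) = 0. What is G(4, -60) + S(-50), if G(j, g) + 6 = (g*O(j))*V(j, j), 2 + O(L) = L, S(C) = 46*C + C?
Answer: -2356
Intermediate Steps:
S(C) = 47*C
O(L) = -2 + L
G(j, g) = -6 (G(j, g) = -6 + (g*(-2 + j))*0 = -6 + 0 = -6)
G(4, -60) + S(-50) = -6 + 47*(-50) = -6 - 2350 = -2356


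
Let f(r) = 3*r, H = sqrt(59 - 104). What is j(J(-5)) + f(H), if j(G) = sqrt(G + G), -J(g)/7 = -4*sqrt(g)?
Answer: 9*I*sqrt(5) + 2*5**(1/4)*sqrt(14)*sqrt(I) ≈ 7.9126 + 28.037*I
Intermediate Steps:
J(g) = 28*sqrt(g) (J(g) = -(-28)*sqrt(g) = 28*sqrt(g))
j(G) = sqrt(2)*sqrt(G) (j(G) = sqrt(2*G) = sqrt(2)*sqrt(G))
H = 3*I*sqrt(5) (H = sqrt(-45) = 3*I*sqrt(5) ≈ 6.7082*I)
j(J(-5)) + f(H) = sqrt(2)*sqrt(28*sqrt(-5)) + 3*(3*I*sqrt(5)) = sqrt(2)*sqrt(28*(I*sqrt(5))) + 9*I*sqrt(5) = sqrt(2)*sqrt(28*I*sqrt(5)) + 9*I*sqrt(5) = sqrt(2)*(2*5**(1/4)*sqrt(7)*sqrt(I)) + 9*I*sqrt(5) = 2*5**(1/4)*sqrt(14)*sqrt(I) + 9*I*sqrt(5) = 9*I*sqrt(5) + 2*5**(1/4)*sqrt(14)*sqrt(I)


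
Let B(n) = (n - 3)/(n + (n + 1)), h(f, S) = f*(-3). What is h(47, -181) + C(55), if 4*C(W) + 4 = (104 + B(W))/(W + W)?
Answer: -1730921/12210 ≈ -141.76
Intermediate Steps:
h(f, S) = -3*f
B(n) = (-3 + n)/(1 + 2*n) (B(n) = (-3 + n)/(n + (1 + n)) = (-3 + n)/(1 + 2*n))
C(W) = -1 + (104 + (-3 + W)/(1 + 2*W))/(8*W) (C(W) = -1 + ((104 + (-3 + W)/(1 + 2*W))/(W + W))/4 = -1 + ((104 + (-3 + W)/(1 + 2*W))/((2*W)))/4 = -1 + ((104 + (-3 + W)/(1 + 2*W))*(1/(2*W)))/4 = -1 + ((104 + (-3 + W)/(1 + 2*W))/(2*W))/4 = -1 + (104 + (-3 + W)/(1 + 2*W))/(8*W))
h(47, -181) + C(55) = -3*47 + (⅛)*(101 - 16*55² + 201*55)/(55*(1 + 2*55)) = -141 + (⅛)*(1/55)*(101 - 16*3025 + 11055)/(1 + 110) = -141 + (⅛)*(1/55)*(101 - 48400 + 11055)/111 = -141 + (⅛)*(1/55)*(1/111)*(-37244) = -141 - 9311/12210 = -1730921/12210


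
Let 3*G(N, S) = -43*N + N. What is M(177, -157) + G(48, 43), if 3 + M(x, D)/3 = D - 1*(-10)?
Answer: -1122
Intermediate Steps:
M(x, D) = 21 + 3*D (M(x, D) = -9 + 3*(D - 1*(-10)) = -9 + 3*(D + 10) = -9 + 3*(10 + D) = -9 + (30 + 3*D) = 21 + 3*D)
G(N, S) = -14*N (G(N, S) = (-43*N + N)/3 = (-42*N)/3 = -14*N)
M(177, -157) + G(48, 43) = (21 + 3*(-157)) - 14*48 = (21 - 471) - 672 = -450 - 672 = -1122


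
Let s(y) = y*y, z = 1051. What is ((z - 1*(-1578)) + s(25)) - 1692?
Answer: 1562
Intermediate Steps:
s(y) = y**2
((z - 1*(-1578)) + s(25)) - 1692 = ((1051 - 1*(-1578)) + 25**2) - 1692 = ((1051 + 1578) + 625) - 1692 = (2629 + 625) - 1692 = 3254 - 1692 = 1562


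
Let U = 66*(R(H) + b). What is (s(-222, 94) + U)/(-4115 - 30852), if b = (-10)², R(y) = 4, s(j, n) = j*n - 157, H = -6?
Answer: 14161/34967 ≈ 0.40498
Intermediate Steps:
s(j, n) = -157 + j*n
b = 100
U = 6864 (U = 66*(4 + 100) = 66*104 = 6864)
(s(-222, 94) + U)/(-4115 - 30852) = ((-157 - 222*94) + 6864)/(-4115 - 30852) = ((-157 - 20868) + 6864)/(-34967) = (-21025 + 6864)*(-1/34967) = -14161*(-1/34967) = 14161/34967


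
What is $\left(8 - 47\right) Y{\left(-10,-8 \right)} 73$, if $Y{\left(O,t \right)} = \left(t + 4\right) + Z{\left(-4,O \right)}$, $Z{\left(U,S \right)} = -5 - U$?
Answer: $14235$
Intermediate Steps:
$Y{\left(O,t \right)} = 3 + t$ ($Y{\left(O,t \right)} = \left(t + 4\right) - 1 = \left(4 + t\right) + \left(-5 + 4\right) = \left(4 + t\right) - 1 = 3 + t$)
$\left(8 - 47\right) Y{\left(-10,-8 \right)} 73 = \left(8 - 47\right) \left(3 - 8\right) 73 = \left(8 - 47\right) \left(-5\right) 73 = \left(-39\right) \left(-5\right) 73 = 195 \cdot 73 = 14235$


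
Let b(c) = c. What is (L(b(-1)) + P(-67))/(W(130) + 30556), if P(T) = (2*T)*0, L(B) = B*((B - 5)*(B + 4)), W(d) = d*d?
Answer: 9/23728 ≈ 0.00037930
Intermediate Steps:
W(d) = d²
L(B) = B*(-5 + B)*(4 + B) (L(B) = B*((-5 + B)*(4 + B)) = B*(-5 + B)*(4 + B))
P(T) = 0
(L(b(-1)) + P(-67))/(W(130) + 30556) = (-(-20 + (-1)² - 1*(-1)) + 0)/(130² + 30556) = (-(-20 + 1 + 1) + 0)/(16900 + 30556) = (-1*(-18) + 0)/47456 = (18 + 0)*(1/47456) = 18*(1/47456) = 9/23728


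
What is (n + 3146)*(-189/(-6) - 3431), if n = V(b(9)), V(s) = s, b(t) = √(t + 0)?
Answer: -21410051/2 ≈ -1.0705e+7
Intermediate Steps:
b(t) = √t
n = 3 (n = √9 = 3)
(n + 3146)*(-189/(-6) - 3431) = (3 + 3146)*(-189/(-6) - 3431) = 3149*(-189*(-1)/6 - 3431) = 3149*(-189*(-⅙) - 3431) = 3149*(63/2 - 3431) = 3149*(-6799/2) = -21410051/2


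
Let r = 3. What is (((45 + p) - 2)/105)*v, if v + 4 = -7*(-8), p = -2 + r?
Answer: 2288/105 ≈ 21.790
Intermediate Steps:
p = 1 (p = -2 + 3 = 1)
v = 52 (v = -4 - 7*(-8) = -4 + 56 = 52)
(((45 + p) - 2)/105)*v = (((45 + 1) - 2)/105)*52 = ((46 - 2)*(1/105))*52 = (44*(1/105))*52 = (44/105)*52 = 2288/105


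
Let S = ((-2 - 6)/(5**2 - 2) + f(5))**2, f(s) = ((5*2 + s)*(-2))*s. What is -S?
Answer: -11957764/529 ≈ -22604.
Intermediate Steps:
f(s) = s*(-20 - 2*s) (f(s) = ((10 + s)*(-2))*s = (-20 - 2*s)*s = s*(-20 - 2*s))
S = 11957764/529 (S = ((-2 - 6)/(5**2 - 2) - 2*5*(10 + 5))**2 = (-8/(25 - 2) - 2*5*15)**2 = (-8/23 - 150)**2 = (-3458/23)**2 = 11957764/529 ≈ 22604.)
-S = -1*11957764/529 = -11957764/529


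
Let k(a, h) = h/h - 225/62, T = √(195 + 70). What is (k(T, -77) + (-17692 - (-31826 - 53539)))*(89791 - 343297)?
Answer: -531800196939/31 ≈ -1.7155e+10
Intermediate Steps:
T = √265 ≈ 16.279
k(a, h) = -163/62 (k(a, h) = 1 - 225*1/62 = 1 - 225/62 = -163/62)
(k(T, -77) + (-17692 - (-31826 - 53539)))*(89791 - 343297) = (-163/62 + (-17692 - (-31826 - 53539)))*(89791 - 343297) = (-163/62 + (-17692 - 1*(-85365)))*(-253506) = (-163/62 + (-17692 + 85365))*(-253506) = (-163/62 + 67673)*(-253506) = (4195563/62)*(-253506) = -531800196939/31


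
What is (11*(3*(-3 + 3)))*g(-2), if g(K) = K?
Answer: 0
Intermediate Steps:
(11*(3*(-3 + 3)))*g(-2) = (11*(3*(-3 + 3)))*(-2) = (11*(3*0))*(-2) = (11*0)*(-2) = 0*(-2) = 0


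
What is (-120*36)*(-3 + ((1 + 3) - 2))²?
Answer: -4320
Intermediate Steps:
(-120*36)*(-3 + ((1 + 3) - 2))² = -4320*(-3 + (4 - 2))² = -4320*(-3 + 2)² = -4320*(-1)² = -4320*1 = -4320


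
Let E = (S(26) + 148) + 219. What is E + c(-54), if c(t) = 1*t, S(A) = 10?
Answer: 323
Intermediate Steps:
c(t) = t
E = 377 (E = (10 + 148) + 219 = 158 + 219 = 377)
E + c(-54) = 377 - 54 = 323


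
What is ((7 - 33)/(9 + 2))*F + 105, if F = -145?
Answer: 4925/11 ≈ 447.73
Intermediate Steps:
((7 - 33)/(9 + 2))*F + 105 = ((7 - 33)/(9 + 2))*(-145) + 105 = -26/11*(-145) + 105 = 3770/11 + 105 = 4925/11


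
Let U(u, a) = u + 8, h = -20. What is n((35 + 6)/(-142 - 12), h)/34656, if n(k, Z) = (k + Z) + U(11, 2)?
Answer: -65/1779008 ≈ -3.6537e-5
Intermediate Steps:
U(u, a) = 8 + u
n(k, Z) = 19 + Z + k (n(k, Z) = (k + Z) + (8 + 11) = (Z + k) + 19 = 19 + Z + k)
n((35 + 6)/(-142 - 12), h)/34656 = (19 - 20 + (35 + 6)/(-142 - 12))/34656 = (19 - 20 + 41/(-154))*(1/34656) = (19 - 20 + 41*(-1/154))*(1/34656) = (19 - 20 - 41/154)*(1/34656) = -195/154*1/34656 = -65/1779008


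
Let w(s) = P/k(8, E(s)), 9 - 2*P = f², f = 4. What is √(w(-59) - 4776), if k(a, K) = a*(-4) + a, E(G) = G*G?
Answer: I*√687723/12 ≈ 69.108*I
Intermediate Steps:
E(G) = G²
k(a, K) = -3*a (k(a, K) = -4*a + a = -3*a)
P = -7/2 (P = 9/2 - ½*4² = 9/2 - ½*16 = 9/2 - 8 = -7/2 ≈ -3.5000)
w(s) = 7/48 (w(s) = -7/(2*((-3*8))) = -7/2/(-24) = -7/2*(-1/24) = 7/48)
√(w(-59) - 4776) = √(7/48 - 4776) = √(-229241/48) = I*√687723/12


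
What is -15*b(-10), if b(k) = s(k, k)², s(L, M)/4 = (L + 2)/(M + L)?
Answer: -192/5 ≈ -38.400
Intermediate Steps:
s(L, M) = 4*(2 + L)/(L + M) (s(L, M) = 4*((L + 2)/(M + L)) = 4*((2 + L)/(L + M)) = 4*(2 + L)/(L + M))
b(k) = 4*(2 + k)²/k² (b(k) = (4*(2 + k)/(k + k))² = (4*(2 + k)/((2*k)))² = (4*(1/(2*k))*(2 + k))² = (2*(2 + k)/k)² = 4*(2 + k)²/k²)
-15*b(-10) = -60*(2 - 10)²/(-10)² = -60*(-8)²/100 = -60*64/100 = -15*64/25 = -192/5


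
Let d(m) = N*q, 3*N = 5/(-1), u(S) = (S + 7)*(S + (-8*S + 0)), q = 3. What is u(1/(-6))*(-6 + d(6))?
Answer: -3157/36 ≈ -87.694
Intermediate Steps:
u(S) = -7*S*(7 + S) (u(S) = (7 + S)*(S - 8*S) = (7 + S)*(-7*S) = -7*S*(7 + S))
N = -5/3 (N = (5/(-1))/3 = (5*(-1))/3 = (1/3)*(-5) = -5/3 ≈ -1.6667)
d(m) = -5 (d(m) = -5/3*3 = -5)
u(1/(-6))*(-6 + d(6)) = (-7*(7 + 1/(-6))/(-6))*(-6 - 5) = -7*(-1/6)*(7 - 1/6)*(-11) = -7*(-1/6)*41/6*(-11) = (287/36)*(-11) = -3157/36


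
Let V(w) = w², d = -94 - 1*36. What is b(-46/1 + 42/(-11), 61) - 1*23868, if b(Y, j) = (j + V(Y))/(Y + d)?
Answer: -519627629/21758 ≈ -23882.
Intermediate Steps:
d = -130 (d = -94 - 36 = -130)
b(Y, j) = (j + Y²)/(-130 + Y) (b(Y, j) = (j + Y²)/(Y - 130) = (j + Y²)/(-130 + Y))
b(-46/1 + 42/(-11), 61) - 1*23868 = (61 + (-46/1 + 42/(-11))²)/(-130 + (-46/1 + 42/(-11))) - 1*23868 = (61 + (-46*1 + 42*(-1/11))²)/(-130 + (-46*1 + 42*(-1/11))) - 23868 = (61 + (-46 - 42/11)²)/(-130 + (-46 - 42/11)) - 23868 = (61 + (-548/11)²)/(-130 - 548/11) - 23868 = (61 + 300304/121)/(-1978/11) - 23868 = -11/1978*307685/121 - 23868 = -307685/21758 - 23868 = -519627629/21758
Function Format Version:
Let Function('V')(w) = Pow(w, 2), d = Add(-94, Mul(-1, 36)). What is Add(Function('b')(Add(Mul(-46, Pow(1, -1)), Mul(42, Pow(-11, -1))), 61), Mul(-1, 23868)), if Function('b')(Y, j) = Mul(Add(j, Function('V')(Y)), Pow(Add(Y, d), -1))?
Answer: Rational(-519627629, 21758) ≈ -23882.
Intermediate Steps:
d = -130 (d = Add(-94, -36) = -130)
Function('b')(Y, j) = Mul(Pow(Add(-130, Y), -1), Add(j, Pow(Y, 2))) (Function('b')(Y, j) = Mul(Add(j, Pow(Y, 2)), Pow(Add(Y, -130), -1)) = Mul(Add(j, Pow(Y, 2)), Pow(Add(-130, Y), -1)) = Mul(Pow(Add(-130, Y), -1), Add(j, Pow(Y, 2))))
Add(Function('b')(Add(Mul(-46, Pow(1, -1)), Mul(42, Pow(-11, -1))), 61), Mul(-1, 23868)) = Add(Mul(Pow(Add(-130, Add(Mul(-46, Pow(1, -1)), Mul(42, Pow(-11, -1)))), -1), Add(61, Pow(Add(Mul(-46, Pow(1, -1)), Mul(42, Pow(-11, -1))), 2))), Mul(-1, 23868)) = Add(Mul(Pow(Add(-130, Add(Mul(-46, 1), Mul(42, Rational(-1, 11)))), -1), Add(61, Pow(Add(Mul(-46, 1), Mul(42, Rational(-1, 11))), 2))), -23868) = Add(Mul(Pow(Add(-130, Add(-46, Rational(-42, 11))), -1), Add(61, Pow(Add(-46, Rational(-42, 11)), 2))), -23868) = Add(Mul(Pow(Add(-130, Rational(-548, 11)), -1), Add(61, Pow(Rational(-548, 11), 2))), -23868) = Add(Mul(Pow(Rational(-1978, 11), -1), Add(61, Rational(300304, 121))), -23868) = Add(Mul(Rational(-11, 1978), Rational(307685, 121)), -23868) = Add(Rational(-307685, 21758), -23868) = Rational(-519627629, 21758)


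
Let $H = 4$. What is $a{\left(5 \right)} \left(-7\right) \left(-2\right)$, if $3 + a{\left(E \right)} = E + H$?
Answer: $84$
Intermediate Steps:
$a{\left(E \right)} = 1 + E$ ($a{\left(E \right)} = -3 + \left(E + 4\right) = -3 + \left(4 + E\right) = 1 + E$)
$a{\left(5 \right)} \left(-7\right) \left(-2\right) = \left(1 + 5\right) \left(-7\right) \left(-2\right) = 6 \left(-7\right) \left(-2\right) = \left(-42\right) \left(-2\right) = 84$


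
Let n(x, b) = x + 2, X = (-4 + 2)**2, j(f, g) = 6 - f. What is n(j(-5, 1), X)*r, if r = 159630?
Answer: 2075190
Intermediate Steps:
X = 4 (X = (-2)**2 = 4)
n(x, b) = 2 + x
n(j(-5, 1), X)*r = (2 + (6 - 1*(-5)))*159630 = (2 + (6 + 5))*159630 = (2 + 11)*159630 = 13*159630 = 2075190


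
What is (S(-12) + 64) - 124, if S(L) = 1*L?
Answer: -72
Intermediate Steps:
S(L) = L
(S(-12) + 64) - 124 = (-12 + 64) - 124 = 52 - 124 = -72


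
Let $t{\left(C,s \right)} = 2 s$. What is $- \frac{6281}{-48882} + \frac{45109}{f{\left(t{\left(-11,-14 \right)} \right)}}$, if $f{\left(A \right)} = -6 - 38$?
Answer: $- \frac{1102370887}{1075404} \approx -1025.1$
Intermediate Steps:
$f{\left(A \right)} = -44$
$- \frac{6281}{-48882} + \frac{45109}{f{\left(t{\left(-11,-14 \right)} \right)}} = - \frac{6281}{-48882} + \frac{45109}{-44} = \left(-6281\right) \left(- \frac{1}{48882}\right) + 45109 \left(- \frac{1}{44}\right) = \frac{6281}{48882} - \frac{45109}{44} = - \frac{1102370887}{1075404}$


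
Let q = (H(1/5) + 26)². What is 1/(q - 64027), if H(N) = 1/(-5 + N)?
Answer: -576/36496391 ≈ -1.5782e-5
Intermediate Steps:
q = 383161/576 (q = (1/(-5 + 1/5) + 26)² = (1/(-5 + 1*(⅕)) + 26)² = (1/(-5 + ⅕) + 26)² = (1/(-24/5) + 26)² = (-5/24 + 26)² = (619/24)² = 383161/576 ≈ 665.21)
1/(q - 64027) = 1/(383161/576 - 64027) = 1/(-36496391/576) = -576/36496391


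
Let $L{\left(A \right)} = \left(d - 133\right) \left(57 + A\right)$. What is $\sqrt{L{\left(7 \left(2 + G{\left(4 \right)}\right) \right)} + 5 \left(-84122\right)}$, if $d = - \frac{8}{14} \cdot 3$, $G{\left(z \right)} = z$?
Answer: $\frac{i \sqrt{21263389}}{7} \approx 658.75 i$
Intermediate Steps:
$d = - \frac{12}{7}$ ($d = \left(-8\right) \frac{1}{14} \cdot 3 = \left(- \frac{4}{7}\right) 3 = - \frac{12}{7} \approx -1.7143$)
$L{\left(A \right)} = - \frac{53751}{7} - \frac{943 A}{7}$ ($L{\left(A \right)} = \left(- \frac{12}{7} - 133\right) \left(57 + A\right) = - \frac{943 \left(57 + A\right)}{7} = - \frac{53751}{7} - \frac{943 A}{7}$)
$\sqrt{L{\left(7 \left(2 + G{\left(4 \right)}\right) \right)} + 5 \left(-84122\right)} = \sqrt{\left(- \frac{53751}{7} - \frac{943 \cdot 7 \left(2 + 4\right)}{7}\right) + 5 \left(-84122\right)} = \sqrt{\left(- \frac{53751}{7} - \frac{943 \cdot 7 \cdot 6}{7}\right) - 420610} = \sqrt{\left(- \frac{53751}{7} - 5658\right) - 420610} = \sqrt{- \frac{93357}{7} - 420610} = \sqrt{- \frac{3037627}{7}} = \frac{i \sqrt{21263389}}{7}$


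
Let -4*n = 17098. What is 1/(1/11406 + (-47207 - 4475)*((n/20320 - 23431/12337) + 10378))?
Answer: -1429672751520/766657391403134820781 ≈ -1.8648e-9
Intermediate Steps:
n = -8549/2 (n = -¼*17098 = -8549/2 ≈ -4274.5)
1/(1/11406 + (-47207 - 4475)*((n/20320 - 23431/12337) + 10378)) = 1/(1/11406 + (-47207 - 4475)*((-8549/2/20320 - 23431/12337) + 10378)) = 1/(1/11406 - 51682*((-8549/2*1/20320 - 23431*1/12337) + 10378)) = 1/(1/11406 - 51682*((-8549/40640 - 23431/12337) + 10378)) = 1/(1/11406 - 51682*(-1057704853/501375680 + 10378)) = 1/(1/11406 - 51682*5202219102187/501375680) = 1/(1/11406 - 134430543819614267/250687840) = 1/(-766657391403134820781/1429672751520) = -1429672751520/766657391403134820781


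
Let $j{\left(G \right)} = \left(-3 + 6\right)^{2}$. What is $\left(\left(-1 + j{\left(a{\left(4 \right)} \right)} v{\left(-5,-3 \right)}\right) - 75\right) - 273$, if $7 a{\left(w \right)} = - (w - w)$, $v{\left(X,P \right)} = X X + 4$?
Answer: $-88$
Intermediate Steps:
$v{\left(X,P \right)} = 4 + X^{2}$ ($v{\left(X,P \right)} = X^{2} + 4 = 4 + X^{2}$)
$a{\left(w \right)} = 0$ ($a{\left(w \right)} = \frac{\left(-1\right) \left(w - w\right)}{7} = \frac{\left(-1\right) 0}{7} = \frac{1}{7} \cdot 0 = 0$)
$j{\left(G \right)} = 9$ ($j{\left(G \right)} = 3^{2} = 9$)
$\left(\left(-1 + j{\left(a{\left(4 \right)} \right)} v{\left(-5,-3 \right)}\right) - 75\right) - 273 = \left(\left(-1 + 9 \left(4 + \left(-5\right)^{2}\right)\right) - 75\right) - 273 = \left(\left(-1 + 9 \left(4 + 25\right)\right) - 75\right) - 273 = \left(\left(-1 + 9 \cdot 29\right) - 75\right) - 273 = \left(\left(-1 + 261\right) - 75\right) - 273 = \left(260 - 75\right) - 273 = 185 - 273 = -88$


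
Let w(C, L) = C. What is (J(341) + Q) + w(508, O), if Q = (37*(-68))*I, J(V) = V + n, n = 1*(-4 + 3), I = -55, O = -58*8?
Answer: 139228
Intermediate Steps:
O = -464
n = -1 (n = 1*(-1) = -1)
J(V) = -1 + V (J(V) = V - 1 = -1 + V)
Q = 138380 (Q = (37*(-68))*(-55) = -2516*(-55) = 138380)
(J(341) + Q) + w(508, O) = ((-1 + 341) + 138380) + 508 = (340 + 138380) + 508 = 138720 + 508 = 139228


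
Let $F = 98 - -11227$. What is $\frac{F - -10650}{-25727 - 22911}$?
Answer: $- \frac{75}{166} \approx -0.45181$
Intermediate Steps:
$F = 11325$ ($F = 98 + 11227 = 11325$)
$\frac{F - -10650}{-25727 - 22911} = \frac{11325 - -10650}{-25727 - 22911} = \frac{11325 + 10650}{-48638} = 21975 \left(- \frac{1}{48638}\right) = - \frac{75}{166}$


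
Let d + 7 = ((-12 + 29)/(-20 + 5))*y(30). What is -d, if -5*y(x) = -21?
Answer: 294/25 ≈ 11.760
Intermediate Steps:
y(x) = 21/5 (y(x) = -⅕*(-21) = 21/5)
d = -294/25 (d = -7 + ((-12 + 29)/(-20 + 5))*(21/5) = -7 + (17/(-15))*(21/5) = -7 + (17*(-1/15))*(21/5) = -7 - 17/15*21/5 = -7 - 119/25 = -294/25 ≈ -11.760)
-d = -1*(-294/25) = 294/25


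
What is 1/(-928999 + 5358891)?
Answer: 1/4429892 ≈ 2.2574e-7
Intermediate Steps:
1/(-928999 + 5358891) = 1/4429892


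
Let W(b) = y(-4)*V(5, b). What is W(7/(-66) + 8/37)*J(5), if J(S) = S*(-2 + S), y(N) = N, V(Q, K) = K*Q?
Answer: -13450/407 ≈ -33.047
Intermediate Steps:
W(b) = -20*b (W(b) = -4*b*5 = -20*b)
W(7/(-66) + 8/37)*J(5) = (-20*(7/(-66) + 8/37))*(5*(-2 + 5)) = (-20*(7*(-1/66) + 8*(1/37)))*(5*3) = -20*(-7/66 + 8/37)*15 = -20*269/2442*15 = -2690/1221*15 = -13450/407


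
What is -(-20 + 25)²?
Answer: -25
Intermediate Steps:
-(-20 + 25)² = -1*5² = -1*25 = -25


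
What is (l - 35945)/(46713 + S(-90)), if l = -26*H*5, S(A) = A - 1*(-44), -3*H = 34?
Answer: -103415/140001 ≈ -0.73867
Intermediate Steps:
H = -34/3 (H = -⅓*34 = -34/3 ≈ -11.333)
S(A) = 44 + A (S(A) = A + 44 = 44 + A)
l = 4420/3 (l = -26*(-34/3)*5 = (884/3)*5 = 4420/3 ≈ 1473.3)
(l - 35945)/(46713 + S(-90)) = (4420/3 - 35945)/(46713 + (44 - 90)) = -103415/(3*(46713 - 46)) = -103415/3/46667 = -103415/3*1/46667 = -103415/140001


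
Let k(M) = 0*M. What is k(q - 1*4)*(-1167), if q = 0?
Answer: 0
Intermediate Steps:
k(M) = 0
k(q - 1*4)*(-1167) = 0*(-1167) = 0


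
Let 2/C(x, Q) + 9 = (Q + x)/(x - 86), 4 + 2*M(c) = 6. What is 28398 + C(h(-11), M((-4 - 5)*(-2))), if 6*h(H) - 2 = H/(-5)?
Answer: 109246253/3847 ≈ 28398.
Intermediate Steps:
h(H) = ⅓ - H/30 (h(H) = ⅓ + (H/(-5))/6 = ⅓ + (H*(-⅕))/6 = ⅓ + (-H/5)/6 = ⅓ - H/30)
M(c) = 1 (M(c) = -2 + (½)*6 = -2 + 3 = 1)
C(x, Q) = 2/(-9 + (Q + x)/(-86 + x)) (C(x, Q) = 2/(-9 + (Q + x)/(x - 86)) = 2/(-9 + (Q + x)/(-86 + x)))
28398 + C(h(-11), M((-4 - 5)*(-2))) = 28398 + 2*(-86 + (⅓ - 1/30*(-11)))/(774 + 1 - 8*(⅓ - 1/30*(-11))) = 28398 + 2*(-86 + (⅓ + 11/30))/(774 + 1 - 8*(⅓ + 11/30)) = 28398 + 2*(-86 + 7/10)/(774 + 1 - 8*7/10) = 28398 + 2*(-853/10)/(774 + 1 - 28/5) = 28398 + 2*(-853/10)/(3847/5) = 28398 + 2*(5/3847)*(-853/10) = 28398 - 853/3847 = 109246253/3847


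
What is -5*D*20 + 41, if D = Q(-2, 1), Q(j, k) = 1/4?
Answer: 16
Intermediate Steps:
Q(j, k) = 1/4 (Q(j, k) = 1*(1/4) = 1/4)
D = 1/4 ≈ 0.25000
-5*D*20 + 41 = -5*1/4*20 + 41 = -5/4*20 + 41 = -25 + 41 = 16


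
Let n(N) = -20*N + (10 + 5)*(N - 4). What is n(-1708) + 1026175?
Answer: 1034655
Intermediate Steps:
n(N) = -60 - 5*N (n(N) = -20*N + 15*(-4 + N) = -20*N + (-60 + 15*N) = -60 - 5*N)
n(-1708) + 1026175 = (-60 - 5*(-1708)) + 1026175 = (-60 + 8540) + 1026175 = 8480 + 1026175 = 1034655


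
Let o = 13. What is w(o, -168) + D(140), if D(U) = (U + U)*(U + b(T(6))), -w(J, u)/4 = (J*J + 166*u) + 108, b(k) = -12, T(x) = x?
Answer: 146284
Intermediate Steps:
w(J, u) = -432 - 664*u - 4*J² (w(J, u) = -4*((J*J + 166*u) + 108) = -4*((J² + 166*u) + 108) = -4*(108 + J² + 166*u) = -432 - 664*u - 4*J²)
D(U) = 2*U*(-12 + U) (D(U) = (U + U)*(U - 12) = (2*U)*(-12 + U) = 2*U*(-12 + U))
w(o, -168) + D(140) = (-432 - 664*(-168) - 4*13²) + 2*140*(-12 + 140) = (-432 + 111552 - 4*169) + 2*140*128 = (-432 + 111552 - 676) + 35840 = 110444 + 35840 = 146284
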